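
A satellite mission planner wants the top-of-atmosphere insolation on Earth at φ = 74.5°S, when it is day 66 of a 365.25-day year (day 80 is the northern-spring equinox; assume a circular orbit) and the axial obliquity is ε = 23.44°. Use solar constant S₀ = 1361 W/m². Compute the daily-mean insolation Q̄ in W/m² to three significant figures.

Solar longitude: λ_s = 360° × (66 − 80)/365.25 = -13.799°, i.e. -13.799° + 360° = 346.201°.
sin δ = sin 23.44° × sin 346.201° = -0.09488, so δ = -5.444°.
cos H₀ = −tan(-74.5°) tan(-5.444°) = -0.3437, H₀ = 1.9216 rad.
Bracket: H₀ sin φ sin δ + cos φ cos δ sin H₀ = 1.9216×-0.96363×-0.09488 + 0.26724×0.99549×0.93909 = 0.175690 + 0.249831 = 0.425521.
Q̄ = (S₀/π) × [bracket] = (1361/π) × 0.425521 = 184.3 W/m².

Q̄ ≈ 184 W/m²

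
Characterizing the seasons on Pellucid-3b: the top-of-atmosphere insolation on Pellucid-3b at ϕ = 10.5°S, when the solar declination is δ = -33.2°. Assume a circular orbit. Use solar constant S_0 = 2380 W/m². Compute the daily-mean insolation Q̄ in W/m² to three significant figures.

cos h₀ = −tan(-10.5°) tan(-33.200°) = -0.1213, h₀ = 1.6924 rad.
Bracket: h₀ sin ϕ sin δ + cos ϕ cos δ sin h₀ = 1.6924×-0.18224×-0.54756 + 0.98325×0.83676×0.99262 = 0.168880 + 0.816672 = 0.985552.
Q̄ = (S_0/π) × [bracket] = (2380/π) × 0.985552 = 746.6 W/m².

Q̄ ≈ 747 W/m²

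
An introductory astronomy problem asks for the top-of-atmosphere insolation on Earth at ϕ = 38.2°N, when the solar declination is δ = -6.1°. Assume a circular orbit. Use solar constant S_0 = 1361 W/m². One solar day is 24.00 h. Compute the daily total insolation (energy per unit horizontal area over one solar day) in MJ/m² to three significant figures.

25.5 MJ/m²

cos h₀ = −tan(+38.2°) tan(-6.100°) = 0.0841, h₀ = 1.4866 rad.
Bracket: h₀ sin ϕ sin δ + cos ϕ cos δ sin h₀ = 1.4866×0.61841×-0.10626 + 0.78586×0.99434×0.99646 = -0.097688 + 0.778646 = 0.680958.
Q̄ = (S_0/π) × [bracket] = (1361/π) × 0.680958 = 295.00 W/m².
Daily total = Q̄ × 24.00 h × 3600 s/h = 295.00 × 24.00 × 3600 / 10⁶ = 25.49 MJ/m².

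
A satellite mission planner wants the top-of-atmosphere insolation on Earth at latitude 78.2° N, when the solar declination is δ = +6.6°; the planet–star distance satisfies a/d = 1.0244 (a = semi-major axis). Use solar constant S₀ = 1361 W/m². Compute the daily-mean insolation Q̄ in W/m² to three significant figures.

Q̄ ≈ 187 W/m²

cos H₀ = −tan(+78.2°) tan(+6.600°) = -0.5538, H₀ = 2.1578 rad.
Bracket: H₀ sin φ sin δ + cos φ cos δ sin H₀ = 2.1578×0.97887×0.11494 + 0.20450×0.99337×0.83262 = 0.242777 + 0.169142 = 0.411919.
Inverse-square distance factor (a/d)² = 1.0244² = 1.049395.
Q̄ = (S₀/π) × 1.049395 × [bracket] = (1361/π) × 1.049395 × 0.411919 = 187.3 W/m².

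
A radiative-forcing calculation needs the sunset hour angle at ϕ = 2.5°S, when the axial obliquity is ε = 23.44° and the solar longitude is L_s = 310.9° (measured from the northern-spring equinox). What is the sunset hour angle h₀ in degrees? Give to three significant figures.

Solar declination: sin δ = sin ε · sin L_s = sin 23.44° × sin 310.9° = -0.30067, so δ = -17.498°.
cos h₀ = −tan ϕ · tan δ = −tan(-2.5°) × tan(-17.498°) = -0.0138, so h₀ = 1.5846 rad = 90.79°.

h₀ = 90.8°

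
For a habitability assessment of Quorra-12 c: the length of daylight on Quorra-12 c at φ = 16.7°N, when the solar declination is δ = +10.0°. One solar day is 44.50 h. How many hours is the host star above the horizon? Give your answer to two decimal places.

cos H₀ = −tan φ · tan δ = −tan(+16.7°) × tan(+10.000°) = -0.0529, so H₀ = 1.6237 rad = 93.03°.
Daylight = 2H₀/(2π) × 44.50 h = (1.6237/π) × 44.50 = 23.00 h.

23.00 h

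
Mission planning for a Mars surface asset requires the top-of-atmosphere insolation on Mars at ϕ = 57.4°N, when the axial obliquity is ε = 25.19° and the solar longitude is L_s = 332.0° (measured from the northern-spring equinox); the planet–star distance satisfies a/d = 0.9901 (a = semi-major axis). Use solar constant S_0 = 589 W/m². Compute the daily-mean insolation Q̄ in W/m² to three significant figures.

Q̄ ≈ 53.4 W/m²

Solar declination: sin δ = sin ε · sin L_s = sin 25.19° × sin 332.0° = -0.19982, so δ = -11.526°.
cos h₀ = −tan(+57.4°) tan(-11.526°) = 0.3189, h₀ = 1.2463 rad.
Bracket: h₀ sin ϕ sin δ + cos ϕ cos δ sin h₀ = 1.2463×0.84245×-0.19982 + 0.53877×0.97983×0.94780 = -0.209800 + 0.500346 = 0.290546.
Inverse-square distance factor (a/d)² = 0.9901² = 0.980298.
Q̄ = (S_0/π) × 0.980298 × [bracket] = (589/π) × 0.980298 × 0.290546 = 53.40 W/m².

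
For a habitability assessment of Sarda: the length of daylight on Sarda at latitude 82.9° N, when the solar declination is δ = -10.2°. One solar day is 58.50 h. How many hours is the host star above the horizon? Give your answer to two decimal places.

0.00 h

cos H₀ = −tan φ · tan δ = 1.4446 ≥ 1, so the host star never rises (polar night) and H₀ = 0.
Daylight = 2H₀/(2π) × 58.50 h = (0.0000/π) × 58.50 = 0.00 h.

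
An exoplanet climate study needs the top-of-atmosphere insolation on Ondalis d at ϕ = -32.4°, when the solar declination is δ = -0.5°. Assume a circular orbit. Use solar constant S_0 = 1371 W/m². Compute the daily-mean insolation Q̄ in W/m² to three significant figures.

Q̄ ≈ 372 W/m²

cos h₀ = −tan(-32.4°) tan(-0.500°) = -0.0055, h₀ = 1.5763 rad.
Bracket: h₀ sin ϕ sin δ + cos ϕ cos δ sin h₀ = 1.5763×-0.53583×-0.00873 + 0.84433×0.99996×0.99998 = 0.007374 + 0.844279 = 0.851653.
Q̄ = (S_0/π) × [bracket] = (1371/π) × 0.851653 = 371.7 W/m².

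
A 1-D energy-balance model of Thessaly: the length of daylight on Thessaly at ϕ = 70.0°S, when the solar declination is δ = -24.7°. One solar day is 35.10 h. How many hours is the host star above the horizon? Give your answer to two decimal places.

Sunrise equation: cos h₀ = −tan ϕ · tan δ = -1.2637 ≤ −1, so the host star never sets (polar day) and h₀ = π.
Daylight = 2h₀/(2π) × 35.10 h = (3.1416/π) × 35.10 = 35.10 h.

35.10 h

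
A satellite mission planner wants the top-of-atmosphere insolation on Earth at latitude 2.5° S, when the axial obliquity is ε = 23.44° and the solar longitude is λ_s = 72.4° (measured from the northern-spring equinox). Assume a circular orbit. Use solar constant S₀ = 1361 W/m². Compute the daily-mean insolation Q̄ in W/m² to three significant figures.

Solar declination: sin δ = sin ε · sin λ_s = sin 23.44° × sin 72.4° = 0.37917, so δ = +22.282°.
cos H₀ = −tan(-2.5°) tan(+22.282°) = 0.0179, H₀ = 1.5529 rad.
Bracket: H₀ sin φ sin δ + cos φ cos δ sin H₀ = 1.5529×-0.04362×0.37917 + 0.99905×0.92533×0.99984 = -0.025684 + 0.924303 = 0.898619.
Q̄ = (S₀/π) × [bracket] = (1361/π) × 0.898619 = 389.3 W/m².

Q̄ ≈ 389 W/m²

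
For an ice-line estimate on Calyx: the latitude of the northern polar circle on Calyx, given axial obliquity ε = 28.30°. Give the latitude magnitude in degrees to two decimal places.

The polar circle is the lowest latitude that experiences at least one full rotation of continuous daylight at the northern-summer solstice; it lies at |φ| = 90° − ε = 90° − 28.30° = 61.70°.

61.70°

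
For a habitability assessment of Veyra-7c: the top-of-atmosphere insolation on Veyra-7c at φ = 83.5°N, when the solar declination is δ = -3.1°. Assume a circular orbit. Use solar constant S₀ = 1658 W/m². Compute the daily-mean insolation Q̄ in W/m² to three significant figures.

Q̄ ≈ 22.0 W/m²

cos H₀ = −tan(+83.5°) tan(-3.100°) = 0.4753, H₀ = 1.0754 rad.
Bracket: H₀ sin φ sin δ + cos φ cos δ sin H₀ = 1.0754×0.99357×-0.05408 + 0.11320×0.99854×0.87980 = -0.057784 + 0.099448 = 0.041664.
Q̄ = (S₀/π) × [bracket] = (1658/π) × 0.041664 = 21.99 W/m².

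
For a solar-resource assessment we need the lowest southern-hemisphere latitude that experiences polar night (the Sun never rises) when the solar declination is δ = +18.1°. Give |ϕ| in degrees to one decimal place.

Polar night requires cos h₀ = −tan ϕ tan δ ≥ 1, i.e. tan ϕ tan δ ≤ −1.
The boundary is |tan ϕ| · |tan δ| = 1, so |ϕ| = 90° − |δ| = 90° − 18.1° = 71.9° in the southern hemisphere.

|ϕ| = 71.9°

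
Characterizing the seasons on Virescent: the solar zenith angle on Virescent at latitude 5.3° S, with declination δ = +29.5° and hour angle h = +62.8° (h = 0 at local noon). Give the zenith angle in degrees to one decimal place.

cos θ_z = sin ϕ sin δ + cos ϕ cos δ cos h = -0.045485 + 0.396137 = 0.350652.
θ_z = arccos(0.350652) = 69.5°.

θ_z = 69.5°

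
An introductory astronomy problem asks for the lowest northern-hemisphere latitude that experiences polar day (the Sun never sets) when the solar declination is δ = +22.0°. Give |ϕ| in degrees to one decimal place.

|ϕ| = 68.0°

Polar day requires cos h₀ = −tan ϕ tan δ ≤ −1, i.e. tan ϕ tan δ ≥ 1.
The boundary is |tan ϕ| · |tan δ| = 1, so |ϕ| = 90° − |δ| = 90° − 22.0° = 68.0° in the northern hemisphere.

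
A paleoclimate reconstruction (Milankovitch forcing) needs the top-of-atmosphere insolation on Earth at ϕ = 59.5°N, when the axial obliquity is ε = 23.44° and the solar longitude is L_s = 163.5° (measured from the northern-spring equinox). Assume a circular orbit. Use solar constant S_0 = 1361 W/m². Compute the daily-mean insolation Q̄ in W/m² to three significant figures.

Solar declination: sin δ = sin ε · sin L_s = sin 23.44° × sin 163.5° = 0.11298, so δ = +6.487°.
cos h₀ = −tan(+59.5°) tan(+6.487°) = -0.1930, h₀ = 1.7651 rad.
Bracket: h₀ sin ϕ sin δ + cos ϕ cos δ sin h₀ = 1.7651×0.86163×0.11298 + 0.50754×0.99360×0.98119 = 0.171827 + 0.494806 = 0.666633.
Q̄ = (S_0/π) × [bracket] = (1361/π) × 0.666633 = 288.8 W/m².

Q̄ ≈ 289 W/m²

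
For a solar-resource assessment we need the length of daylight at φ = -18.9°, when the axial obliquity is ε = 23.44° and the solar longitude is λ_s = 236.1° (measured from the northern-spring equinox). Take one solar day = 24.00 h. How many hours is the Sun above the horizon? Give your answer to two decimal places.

12.92 h

Solar declination: sin δ = sin ε · sin λ_s = sin 23.44° × sin 236.1° = -0.33017, so δ = -19.279°.
cos H₀ = −tan φ · tan δ = −tan(-18.9°) × tan(-19.279°) = -0.1198, so H₀ = 1.6908 rad = 96.88°.
Daylight = 2H₀/(2π) × 24.00 h = (1.6908/π) × 24.00 = 12.92 h.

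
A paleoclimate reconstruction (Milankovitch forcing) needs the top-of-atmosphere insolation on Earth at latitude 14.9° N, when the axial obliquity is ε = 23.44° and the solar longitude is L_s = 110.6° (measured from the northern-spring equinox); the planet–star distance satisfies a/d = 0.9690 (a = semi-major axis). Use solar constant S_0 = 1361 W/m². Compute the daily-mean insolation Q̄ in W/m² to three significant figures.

Solar declination: sin δ = sin ε · sin L_s = sin 23.44° × sin 110.6° = 0.37235, so δ = +21.861°.
cos h₀ = −tan(+14.9°) tan(+21.861°) = -0.1068, h₀ = 1.6778 rad.
Bracket: h₀ sin ϕ sin δ + cos ϕ cos δ sin h₀ = 1.6778×0.25713×0.37235 + 0.96638×0.92809×0.99429 = 0.160637 + 0.891766 = 1.052403.
Inverse-square distance factor (a/d)² = 0.9690² = 0.938961.
Q̄ = (S_0/π) × 0.938961 × [bracket] = (1361/π) × 0.938961 × 1.052403 = 428.1 W/m².

Q̄ ≈ 428 W/m²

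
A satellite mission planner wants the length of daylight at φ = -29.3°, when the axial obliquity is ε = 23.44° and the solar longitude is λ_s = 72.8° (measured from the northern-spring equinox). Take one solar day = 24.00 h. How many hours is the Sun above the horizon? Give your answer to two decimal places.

10.22 h

Solar declination: sin δ = sin ε · sin λ_s = sin 23.44° × sin 72.8° = 0.38000, so δ = +22.334°.
cos H₀ = −tan φ · tan δ = −tan(-29.3°) × tan(+22.334°) = 0.2305, so H₀ = 1.3382 rad = 76.67°.
Daylight = 2H₀/(2π) × 24.00 h = (1.3382/π) × 24.00 = 10.22 h.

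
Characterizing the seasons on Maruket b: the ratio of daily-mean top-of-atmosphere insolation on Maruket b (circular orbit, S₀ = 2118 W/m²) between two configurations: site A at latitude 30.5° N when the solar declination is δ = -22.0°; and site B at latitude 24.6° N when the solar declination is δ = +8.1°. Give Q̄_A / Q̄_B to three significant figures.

Q̄_A / Q̄_B ≈ 0.526

— Configuration A (φ=+30.5°):
cos H₀ = −tan(+30.5°) tan(-22.000°) = 0.2380, H₀ = 1.3305 rad.
Bracket: H₀ sin φ sin δ + cos φ cos δ sin H₀ = 1.3305×0.50754×-0.37461 + 0.86163×0.92718×0.97127 = -0.252967 + 0.775934 = 0.522967.
Q̄ = (S₀/π) × [bracket] = (2118/π) × 0.522967 = 352.57 W/m².
— Configuration B (φ=+24.6°):
cos H₀ = −tan(+24.6°) tan(+8.100°) = -0.0652, H₀ = 1.6360 rad.
Bracket: H₀ sin φ sin δ + cos φ cos δ sin H₀ = 1.6360×0.41628×0.14090 + 0.90924×0.99002×0.99787 = 0.095958 + 0.898248 = 0.994206.
Q̄ = (S₀/π) × [bracket] = (2118/π) × 0.994206 = 670.27 W/m².
Ratio Q̄_A / Q̄_B = 352.57 / 670.27 = 0.5260.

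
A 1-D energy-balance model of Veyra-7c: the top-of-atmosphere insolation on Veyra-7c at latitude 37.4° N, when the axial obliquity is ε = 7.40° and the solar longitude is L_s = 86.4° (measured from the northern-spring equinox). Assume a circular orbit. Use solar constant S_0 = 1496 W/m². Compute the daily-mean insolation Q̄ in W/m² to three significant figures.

Solar declination: sin δ = sin ε · sin L_s = sin 7.40° × sin 86.4° = 0.12854, so δ = +7.385°.
cos h₀ = −tan(+37.4°) tan(+7.385°) = -0.0991, h₀ = 1.6701 rad.
Bracket: h₀ sin ϕ sin δ + cos ϕ cos δ sin h₀ = 1.6701×0.60738×0.12854 + 0.79441×0.99170×0.99508 = 0.130389 + 0.783940 = 0.914329.
Q̄ = (S_0/π) × [bracket] = (1496/π) × 0.914329 = 435.4 W/m².

Q̄ ≈ 435 W/m²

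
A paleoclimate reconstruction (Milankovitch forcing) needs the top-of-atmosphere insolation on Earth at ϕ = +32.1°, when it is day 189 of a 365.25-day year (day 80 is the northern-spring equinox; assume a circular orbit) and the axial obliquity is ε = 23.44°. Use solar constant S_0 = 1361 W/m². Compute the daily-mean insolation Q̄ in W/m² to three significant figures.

Solar longitude: L_s = 360° × (189 − 80)/365.25 = 107.433°.
sin δ = sin 23.44° × sin 107.433° = 0.37952, so δ = +22.304°.
cos h₀ = −tan(+32.1°) tan(+22.304°) = -0.2573, h₀ = 1.8310 rad.
Bracket: h₀ sin ϕ sin δ + cos ϕ cos δ sin h₀ = 1.8310×0.53140×0.37952 + 0.84712×0.92518×0.96633 = 0.369270 + 0.757350 = 1.126620.
Q̄ = (S_0/π) × [bracket] = (1361/π) × 1.126620 = 488.1 W/m².

Q̄ ≈ 488 W/m²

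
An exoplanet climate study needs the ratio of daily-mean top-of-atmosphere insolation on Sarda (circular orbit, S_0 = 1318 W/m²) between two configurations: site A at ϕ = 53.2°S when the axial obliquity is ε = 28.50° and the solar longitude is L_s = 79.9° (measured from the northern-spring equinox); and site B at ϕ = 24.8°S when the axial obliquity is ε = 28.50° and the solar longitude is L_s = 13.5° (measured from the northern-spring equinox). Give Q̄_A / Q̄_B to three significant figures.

— Configuration A (ϕ=-53.2°):
Solar declination: sin δ = sin ε · sin L_s = sin 28.50° × sin 79.9° = 0.46976, so δ = +28.019°.
cos h₀ = −tan(-53.2°) tan(+28.019°) = 0.7113, h₀ = 0.7794 rad.
Bracket: h₀ sin ϕ sin δ + cos ϕ cos δ sin h₀ = 0.7794×-0.80073×0.46976 + 0.59902×0.88279×0.70287 = -0.293172 + 0.371684 = 0.078512.
Q̄ = (S_0/π) × [bracket] = (1318/π) × 0.078512 = 32.938 W/m².
— Configuration B (ϕ=-24.8°):
Solar declination: sin δ = sin ε · sin L_s = sin 28.50° × sin 13.5° = 0.11139, so δ = +6.395°.
cos h₀ = −tan(-24.8°) tan(+6.395°) = 0.0518, h₀ = 1.5190 rad.
Bracket: h₀ sin ϕ sin δ + cos ϕ cos δ sin h₀ = 1.5190×-0.41945×0.11139 + 0.90778×0.99378×0.99866 = -0.070972 + 0.900925 = 0.829953.
Q̄ = (S_0/π) × [bracket] = (1318/π) × 0.829953 = 348.19 W/m².
Ratio Q̄_A / Q̄_B = 32.938 / 348.19 = 0.09460.

Q̄_A / Q̄_B ≈ 0.0946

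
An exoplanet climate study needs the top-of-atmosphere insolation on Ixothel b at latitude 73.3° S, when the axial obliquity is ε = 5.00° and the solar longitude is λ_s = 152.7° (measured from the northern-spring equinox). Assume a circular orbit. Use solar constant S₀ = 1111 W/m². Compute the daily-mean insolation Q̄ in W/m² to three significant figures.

Q̄ ≈ 81.2 W/m²

Solar declination: sin δ = sin ε · sin λ_s = sin 5.00° × sin 152.7° = 0.03997, so δ = +2.291°.
cos H₀ = −tan(-73.3°) tan(+2.291°) = 0.1333, H₀ = 1.4371 rad.
Bracket: H₀ sin φ sin δ + cos φ cos δ sin H₀ = 1.4371×-0.95782×0.03997 + 0.28736×0.99920×0.99107 = -0.055018 + 0.284566 = 0.229548.
Q̄ = (S₀/π) × [bracket] = (1111/π) × 0.229548 = 81.18 W/m².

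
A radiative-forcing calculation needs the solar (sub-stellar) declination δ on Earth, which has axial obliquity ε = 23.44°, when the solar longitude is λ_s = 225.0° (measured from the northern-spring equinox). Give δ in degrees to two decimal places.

sin δ = sin ε · sin λ_s = sin 23.44° × sin 225.0° = -0.281279.
δ = arcsin(-0.281279) = -16.34°.

δ = -16.34°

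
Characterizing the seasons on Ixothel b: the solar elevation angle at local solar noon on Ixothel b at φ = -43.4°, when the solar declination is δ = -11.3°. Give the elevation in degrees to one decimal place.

57.9°

At local noon the hour angle is zero, so the zenith angle equals |φ − δ| = |-43.4° − (-11.300°)| = 32.100°.
Elevation = 90° − 32.100° = 57.9°.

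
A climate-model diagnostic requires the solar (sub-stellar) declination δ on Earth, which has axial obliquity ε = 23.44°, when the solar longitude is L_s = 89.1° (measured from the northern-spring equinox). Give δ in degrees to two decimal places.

δ = +23.44°

sin δ = sin ε · sin L_s = sin 23.44° × sin 89.1° = 0.397739.
δ = arcsin(0.397739) = +23.44°.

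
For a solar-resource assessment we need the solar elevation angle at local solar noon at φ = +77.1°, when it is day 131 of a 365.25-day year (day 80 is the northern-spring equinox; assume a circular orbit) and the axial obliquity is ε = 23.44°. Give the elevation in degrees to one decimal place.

Solar longitude: λ_s = 360° × (131 − 80)/365.25 = 50.267°.
sin δ = sin 23.44° × sin 50.267° = 0.30591, so δ = +17.813°.
At local noon the hour angle is zero, so the zenith angle equals |φ − δ| = |+77.1° − (+17.813°)| = 59.287°.
Elevation = 90° − 59.287° = 30.7°.

30.7°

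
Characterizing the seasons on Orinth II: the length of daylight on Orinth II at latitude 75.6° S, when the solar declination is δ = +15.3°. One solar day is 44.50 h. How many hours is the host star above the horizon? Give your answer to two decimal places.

0.00 h

cos H₀ = −tan φ · tan δ = 1.0655 ≥ 1, so the host star never rises (polar night) and H₀ = 0.
Daylight = 2H₀/(2π) × 44.50 h = (0.0000/π) × 44.50 = 0.00 h.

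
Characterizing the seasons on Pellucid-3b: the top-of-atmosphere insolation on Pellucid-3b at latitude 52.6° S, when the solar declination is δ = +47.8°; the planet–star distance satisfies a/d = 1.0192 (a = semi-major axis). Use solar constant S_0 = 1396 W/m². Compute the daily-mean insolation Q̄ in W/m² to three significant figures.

Q̄ ≈ 0.00 W/m²

cos h₀ = −tan(-52.6°) tan(+47.800°) = 1.4425 ≥ 1 ⇒ polar night, h₀ = 0 and Q̄ = 0.
Inverse-square distance factor (a/d)² = 1.0192² = 1.038769.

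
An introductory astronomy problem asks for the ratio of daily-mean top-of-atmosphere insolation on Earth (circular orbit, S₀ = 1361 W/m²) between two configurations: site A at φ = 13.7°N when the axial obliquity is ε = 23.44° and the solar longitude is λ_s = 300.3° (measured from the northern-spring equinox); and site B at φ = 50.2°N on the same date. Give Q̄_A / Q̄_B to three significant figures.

— Configuration A (φ=+13.7°):
Solar declination: sin δ = sin ε · sin λ_s = sin 23.44° × sin 300.3° = -0.34345, so δ = -20.087°.
cos H₀ = −tan(+13.7°) tan(-20.087°) = 0.0891, H₀ = 1.4815 rad.
Bracket: H₀ sin φ sin δ + cos φ cos δ sin H₀ = 1.4815×0.23684×-0.34345 + 0.97155×0.93917×0.99602 = -0.120509 + 0.908819 = 0.788310.
Q̄ = (S₀/π) × [bracket] = (1361/π) × 0.788310 = 341.51 W/m².
— Configuration B (φ=+50.2°):
cos H₀ = −tan(+50.2°) tan(-20.087°) = 0.4389, H₀ = 1.1164 rad.
Bracket: H₀ sin φ sin δ + cos φ cos δ sin H₀ = 1.1164×0.76828×-0.34345 + 0.64011×0.93917×0.89853 = -0.294580 + 0.540171 = 0.245591.
Q̄ = (S₀/π) × [bracket] = (1361/π) × 0.245591 = 106.39 W/m².
Ratio Q̄_A / Q̄_B = 341.51 / 106.39 = 3.210.

Q̄_A / Q̄_B ≈ 3.21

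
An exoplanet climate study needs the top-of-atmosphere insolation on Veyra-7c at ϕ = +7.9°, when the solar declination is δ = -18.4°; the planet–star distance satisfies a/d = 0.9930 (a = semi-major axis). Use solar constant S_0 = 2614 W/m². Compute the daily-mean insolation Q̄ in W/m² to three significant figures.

cos h₀ = −tan(+7.9°) tan(-18.400°) = 0.0462, h₀ = 1.5246 rad.
Bracket: h₀ sin ϕ sin δ + cos ϕ cos δ sin h₀ = 1.5246×0.13744×-0.31565 + 0.99051×0.94888×0.99893 = -0.066142 + 0.938869 = 0.872727.
Inverse-square distance factor (a/d)² = 0.9930² = 0.986049.
Q̄ = (S_0/π) × 0.986049 × [bracket] = (2614/π) × 0.986049 × 0.872727 = 716.0 W/m².

Q̄ ≈ 716 W/m²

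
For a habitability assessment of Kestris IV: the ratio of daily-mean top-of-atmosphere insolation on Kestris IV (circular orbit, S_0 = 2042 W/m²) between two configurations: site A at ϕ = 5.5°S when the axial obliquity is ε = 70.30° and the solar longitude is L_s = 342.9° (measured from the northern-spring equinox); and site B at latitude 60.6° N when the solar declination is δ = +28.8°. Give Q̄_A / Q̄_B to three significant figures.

— Configuration A (ϕ=-5.5°):
Solar declination: sin δ = sin ε · sin L_s = sin 70.30° × sin 342.9° = -0.27683, so δ = -16.071°.
cos h₀ = −tan(-5.5°) tan(-16.071°) = -0.0277, h₀ = 1.5985 rad.
Bracket: h₀ sin ϕ sin δ + cos ϕ cos δ sin h₀ = 1.5985×-0.09585×-0.27683 + 0.99540×0.96092×0.99962 = 0.042415 + 0.956136 = 0.998551.
Q̄ = (S_0/π) × [bracket] = (2042/π) × 0.998551 = 649.05 W/m².
— Configuration B (ϕ=+60.6°):
cos h₀ = −tan(+60.6°) tan(+28.800°) = -0.9757, h₀ = 2.9205 rad.
Bracket: h₀ sin ϕ sin δ + cos ϕ cos δ sin h₀ = 2.9205×0.87121×0.48175 + 0.49090×0.87631×0.21930 = 1.225750 + 0.094339 = 1.320089.
Q̄ = (S_0/π) × [bracket] = (2042/π) × 1.320089 = 858.04 W/m².
Ratio Q̄_A / Q̄_B = 649.05 / 858.04 = 0.7564.

Q̄_A / Q̄_B ≈ 0.756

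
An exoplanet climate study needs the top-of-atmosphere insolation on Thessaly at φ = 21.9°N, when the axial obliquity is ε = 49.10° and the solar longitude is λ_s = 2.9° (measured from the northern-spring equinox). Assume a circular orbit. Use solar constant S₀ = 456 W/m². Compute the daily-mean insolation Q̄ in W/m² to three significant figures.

Q̄ ≈ 138 W/m²

Solar declination: sin δ = sin ε · sin λ_s = sin 49.10° × sin 2.9° = 0.03824, so δ = +2.192°.
cos H₀ = −tan(+21.9°) tan(+2.192°) = -0.0154, H₀ = 1.5862 rad.
Bracket: H₀ sin φ sin δ + cos φ cos δ sin H₀ = 1.5862×0.37299×0.03824 + 0.92784×0.99927×0.99988 = 0.022624 + 0.927051 = 0.949675.
Q̄ = (S₀/π) × [bracket] = (456/π) × 0.949675 = 137.8 W/m².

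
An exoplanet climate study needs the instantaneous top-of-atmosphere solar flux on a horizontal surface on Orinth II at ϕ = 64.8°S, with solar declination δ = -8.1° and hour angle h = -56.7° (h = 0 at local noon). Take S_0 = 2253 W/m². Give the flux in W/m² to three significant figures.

809 W/m²

cos θ_z = sin ϕ sin δ + cos ϕ cos δ cos h = 0.127491 + 0.231430 = 0.358921.
Flux = S_0 · cos θ_z = 2253 × 0.358921 = 808.6 W/m².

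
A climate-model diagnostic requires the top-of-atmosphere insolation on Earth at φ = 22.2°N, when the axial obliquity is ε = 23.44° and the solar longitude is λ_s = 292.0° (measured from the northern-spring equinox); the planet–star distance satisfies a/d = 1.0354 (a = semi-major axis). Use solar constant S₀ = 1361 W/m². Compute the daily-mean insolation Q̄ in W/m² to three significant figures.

Q̄ ≈ 303 W/m²

Solar declination: sin δ = sin ε · sin λ_s = sin 23.44° × sin 292.0° = -0.36882, so δ = -21.643°.
cos H₀ = −tan(+22.2°) tan(-21.643°) = 0.1619, H₀ = 1.4082 rad.
Bracket: H₀ sin φ sin δ + cos φ cos δ sin H₀ = 1.4082×0.37784×-0.36882 + 0.92587×0.92950×0.98680 = -0.196240 + 0.849236 = 0.652996.
Inverse-square distance factor (a/d)² = 1.0354² = 1.072053.
Q̄ = (S₀/π) × 1.072053 × [bracket] = (1361/π) × 1.072053 × 0.652996 = 303.3 W/m².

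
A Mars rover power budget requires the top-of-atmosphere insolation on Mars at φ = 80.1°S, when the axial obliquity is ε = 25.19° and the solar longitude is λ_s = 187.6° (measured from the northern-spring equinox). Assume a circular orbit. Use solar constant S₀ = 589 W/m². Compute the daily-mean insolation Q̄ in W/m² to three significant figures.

Q̄ ≈ 50.2 W/m²

Solar declination: sin δ = sin ε · sin λ_s = sin 25.19° × sin 187.6° = -0.05629, so δ = -3.227°.
cos H₀ = −tan(-80.1°) tan(-3.227°) = -0.3230, H₀ = 1.8997 rad.
Bracket: H₀ sin φ sin δ + cos φ cos δ sin H₀ = 1.8997×-0.98511×-0.05629 + 0.17193×0.99841×0.94638 = 0.105342 + 0.162452 = 0.267794.
Q̄ = (S₀/π) × [bracket] = (589/π) × 0.267794 = 50.21 W/m².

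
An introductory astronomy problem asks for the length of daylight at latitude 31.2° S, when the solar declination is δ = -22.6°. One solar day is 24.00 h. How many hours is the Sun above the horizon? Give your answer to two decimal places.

13.95 h

cos h₀ = −tan ϕ · tan δ = −tan(-31.2°) × tan(-22.600°) = -0.2521, so h₀ = 1.8256 rad = 104.60°.
Daylight = 2h₀/(2π) × 24.00 h = (1.8256/π) × 24.00 = 13.95 h.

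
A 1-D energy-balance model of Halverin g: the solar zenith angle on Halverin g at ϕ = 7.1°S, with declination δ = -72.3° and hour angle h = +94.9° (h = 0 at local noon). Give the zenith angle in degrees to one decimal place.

θ_z = 84.7°

cos θ_z = sin ϕ sin δ + cos ϕ cos δ cos h = 0.117750 + -0.025770 = 0.091980.
θ_z = arccos(0.091980) = 84.7°.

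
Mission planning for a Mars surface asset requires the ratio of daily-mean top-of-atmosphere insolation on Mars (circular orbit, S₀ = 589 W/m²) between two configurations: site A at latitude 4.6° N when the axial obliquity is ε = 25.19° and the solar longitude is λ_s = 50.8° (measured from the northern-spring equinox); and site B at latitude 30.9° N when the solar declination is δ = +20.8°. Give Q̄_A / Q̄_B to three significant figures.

— Configuration A (φ=+4.6°):
Solar declination: sin δ = sin ε · sin λ_s = sin 25.19° × sin 50.8° = 0.32983, so δ = +19.259°.
cos H₀ = −tan(+4.6°) tan(+19.259°) = -0.0281, H₀ = 1.5989 rad.
Bracket: H₀ sin φ sin δ + cos φ cos δ sin H₀ = 1.5989×0.08020×0.32983 + 0.99678×0.94404×0.99960 = 0.042295 + 0.940624 = 0.982919.
Q̄ = (S₀/π) × [bracket] = (589/π) × 0.982919 = 184.28 W/m².
— Configuration B (φ=+30.9°):
cos H₀ = −tan(+30.9°) tan(+20.800°) = -0.2273, H₀ = 1.8001 rad.
Bracket: H₀ sin φ sin δ + cos φ cos δ sin H₀ = 1.8001×0.51354×0.35511 + 0.85806×0.93483×0.97381 = 0.328272 + 0.781132 = 1.109404.
Q̄ = (S₀/π) × [bracket] = (589/π) × 1.109404 = 208.00 W/m².
Ratio Q̄_A / Q̄_B = 184.28 / 208.00 = 0.8860.

Q̄_A / Q̄_B ≈ 0.886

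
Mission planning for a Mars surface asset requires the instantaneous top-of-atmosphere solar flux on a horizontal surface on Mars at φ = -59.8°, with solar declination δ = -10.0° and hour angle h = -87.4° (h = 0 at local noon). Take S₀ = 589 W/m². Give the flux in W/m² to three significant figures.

cos θ_z = sin φ sin δ + cos φ cos δ cos h = 0.150080 + 0.022472 = 0.172552.
Flux = S₀ · cos θ_z = 589 × 0.172552 = 101.6 W/m².

102 W/m²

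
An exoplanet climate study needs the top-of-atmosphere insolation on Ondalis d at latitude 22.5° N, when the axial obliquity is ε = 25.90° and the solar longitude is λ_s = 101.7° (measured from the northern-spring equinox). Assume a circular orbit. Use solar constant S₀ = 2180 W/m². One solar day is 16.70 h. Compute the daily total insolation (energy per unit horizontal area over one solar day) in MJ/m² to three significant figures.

Solar declination: sin δ = sin ε · sin λ_s = sin 25.90° × sin 101.7° = 0.42773, so δ = +25.323°.
cos H₀ = −tan(+22.5°) tan(+25.323°) = -0.1960, H₀ = 1.7681 rad.
Bracket: H₀ sin φ sin δ + cos φ cos δ sin H₀ = 1.7681×0.38268×0.42773 + 0.92388×0.90391×0.98060 = 0.289409 + 0.818903 = 1.108312.
Q̄ = (S₀/π) × [bracket] = (2180/π) × 1.108312 = 769.07 W/m².
Daily total = Q̄ × 16.70 h × 3600 s/h = 769.07 × 16.70 × 3600 / 10⁶ = 46.24 MJ/m².

46.2 MJ/m²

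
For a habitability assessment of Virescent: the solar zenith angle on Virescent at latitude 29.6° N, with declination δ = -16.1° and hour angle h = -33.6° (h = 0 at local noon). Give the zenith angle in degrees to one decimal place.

cos θ_z = sin φ sin δ + cos φ cos δ cos h = -0.136977 + 0.695816 = 0.558839.
θ_z = arccos(0.558839) = 56.0°.

θ_z = 56.0°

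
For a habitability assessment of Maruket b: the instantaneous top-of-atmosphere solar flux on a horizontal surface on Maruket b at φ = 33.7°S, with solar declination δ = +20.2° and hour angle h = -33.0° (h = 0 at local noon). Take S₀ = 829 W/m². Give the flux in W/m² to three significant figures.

cos θ_z = sin φ sin δ + cos φ cos δ cos h = -0.191587 + 0.654820 = 0.463233.
Flux = S₀ · cos θ_z = 829 × 0.463233 = 384.0 W/m².

384 W/m²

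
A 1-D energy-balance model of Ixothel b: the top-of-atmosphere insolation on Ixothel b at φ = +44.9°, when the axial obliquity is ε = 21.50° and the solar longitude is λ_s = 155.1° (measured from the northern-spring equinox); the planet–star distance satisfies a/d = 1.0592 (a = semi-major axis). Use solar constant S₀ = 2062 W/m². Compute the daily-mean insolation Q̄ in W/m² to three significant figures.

Q̄ ≈ 648 W/m²

Solar declination: sin δ = sin ε · sin λ_s = sin 21.50° × sin 155.1° = 0.15431, so δ = +8.877°.
cos H₀ = −tan(+44.9°) tan(+8.877°) = -0.1556, H₀ = 1.7271 rad.
Bracket: H₀ sin φ sin δ + cos φ cos δ sin H₀ = 1.7271×0.70587×0.15431 + 0.70834×0.98802×0.98781 = 0.188121 + 0.691323 = 0.879444.
Inverse-square distance factor (a/d)² = 1.0592² = 1.121905.
Q̄ = (S₀/π) × 1.121905 × [bracket] = (2062/π) × 1.121905 × 0.879444 = 647.6 W/m².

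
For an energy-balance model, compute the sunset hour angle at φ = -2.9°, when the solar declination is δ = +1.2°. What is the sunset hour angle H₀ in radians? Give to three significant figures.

H₀ = 1.57 rad

cos H₀ = −tan φ · tan δ = −tan(-2.9°) × tan(+1.200°) = 0.0011, so H₀ = 1.5697 rad = 89.94°.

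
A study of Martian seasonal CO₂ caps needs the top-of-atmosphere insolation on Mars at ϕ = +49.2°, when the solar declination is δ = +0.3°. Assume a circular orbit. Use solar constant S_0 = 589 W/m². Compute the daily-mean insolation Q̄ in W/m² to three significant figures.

cos h₀ = −tan(+49.2°) tan(+0.300°) = -0.0061, h₀ = 1.5769 rad.
Bracket: h₀ sin ϕ sin δ + cos ϕ cos δ sin h₀ = 1.5769×0.75700×0.00524 + 0.65342×0.99999×0.99998 = 0.006255 + 0.653400 = 0.659655.
Q̄ = (S_0/π) × [bracket] = (589/π) × 0.659655 = 123.7 W/m².

Q̄ ≈ 124 W/m²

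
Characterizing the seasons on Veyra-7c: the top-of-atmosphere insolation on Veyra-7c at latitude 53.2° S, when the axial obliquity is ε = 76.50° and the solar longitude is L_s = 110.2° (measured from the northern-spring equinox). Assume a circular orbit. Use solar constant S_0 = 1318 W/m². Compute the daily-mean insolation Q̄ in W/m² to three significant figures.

Solar declination: sin δ = sin ε · sin L_s = sin 76.50° × sin 110.2° = 0.91256, so δ = +65.862°.
cos h₀ = −tan(-53.2°) tan(+65.862°) = 2.9830 ≥ 1 ⇒ polar night, h₀ = 0 and Q̄ = 0.

Q̄ ≈ 0.00 W/m²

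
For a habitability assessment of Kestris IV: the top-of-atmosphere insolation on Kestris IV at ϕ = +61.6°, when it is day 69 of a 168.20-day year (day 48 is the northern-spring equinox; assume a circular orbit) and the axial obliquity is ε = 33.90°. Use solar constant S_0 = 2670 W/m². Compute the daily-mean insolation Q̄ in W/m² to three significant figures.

Solar longitude: L_s = 360° × (69 − 48)/168.20 = 44.946°.
sin δ = sin 33.90° × sin 44.946° = 0.39402, so δ = +23.205°.
cos h₀ = −tan(+61.6°) tan(+23.205°) = -0.7929, h₀ = 2.4863 rad.
Bracket: h₀ sin ϕ sin δ + cos ϕ cos δ sin h₀ = 2.4863×0.87965×0.39402 + 0.47562×0.91910×0.60941 = 0.861751 + 0.266399 = 1.128150.
Q̄ = (S_0/π) × [bracket] = (2670/π) × 1.128150 = 958.8 W/m².

Q̄ ≈ 959 W/m²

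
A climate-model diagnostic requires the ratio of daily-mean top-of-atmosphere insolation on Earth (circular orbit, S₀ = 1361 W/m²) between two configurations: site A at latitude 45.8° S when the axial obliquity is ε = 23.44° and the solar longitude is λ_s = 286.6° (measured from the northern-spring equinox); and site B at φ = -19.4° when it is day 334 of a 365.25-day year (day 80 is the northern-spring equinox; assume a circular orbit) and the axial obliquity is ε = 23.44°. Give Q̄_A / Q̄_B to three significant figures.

— Configuration A (φ=-45.8°):
Solar declination: sin δ = sin ε · sin λ_s = sin 23.44° × sin 286.6° = -0.38121, so δ = -22.409°.
cos H₀ = −tan(-45.8°) tan(-22.409°) = -0.4240, H₀ = 2.0087 rad.
Bracket: H₀ sin φ sin δ + cos φ cos δ sin H₀ = 2.0087×-0.71691×-0.38121 + 0.69717×0.92449×0.90565 = 0.548964 + 0.583716 = 1.132680.
Q̄ = (S₀/π) × [bracket] = (1361/π) × 1.132680 = 490.70 W/m².
— Configuration B (φ=-19.4°):
Solar longitude: λ_s = 360° × (334 − 80)/365.25 = 250.349°.
sin δ = sin 23.44° × sin 250.349° = -0.37462, so δ = -22.001°.
cos H₀ = −tan(-19.4°) tan(-22.001°) = -0.1423, H₀ = 1.7136 rad.
Bracket: H₀ sin φ sin δ + cos φ cos δ sin H₀ = 1.7136×-0.33216×-0.37462 + 0.94322×0.92718×0.98983 = 0.213230 + 0.865641 = 1.078871.
Q̄ = (S₀/π) × [bracket] = (1361/π) × 1.078871 = 467.39 W/m².
Ratio Q̄_A / Q̄_B = 490.70 / 467.39 = 1.050.

Q̄_A / Q̄_B ≈ 1.05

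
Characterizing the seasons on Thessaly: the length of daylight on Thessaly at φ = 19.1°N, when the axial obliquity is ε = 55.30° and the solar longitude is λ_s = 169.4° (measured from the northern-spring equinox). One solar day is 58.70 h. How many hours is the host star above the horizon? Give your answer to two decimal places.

Solar declination: sin δ = sin ε · sin λ_s = sin 55.30° × sin 169.4° = 0.15123, so δ = +8.698°.
cos H₀ = −tan φ · tan δ = −tan(+19.1°) × tan(+8.698°) = -0.0530, so H₀ = 1.6238 rad = 93.04°.
Daylight = 2H₀/(2π) × 58.70 h = (1.6238/π) × 58.70 = 30.34 h.

30.34 h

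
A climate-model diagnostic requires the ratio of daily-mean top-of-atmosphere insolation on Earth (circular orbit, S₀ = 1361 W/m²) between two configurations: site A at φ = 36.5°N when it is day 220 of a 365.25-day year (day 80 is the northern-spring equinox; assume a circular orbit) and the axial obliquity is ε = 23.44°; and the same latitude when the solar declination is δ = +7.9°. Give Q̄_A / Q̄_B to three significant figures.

— Configuration A (φ=+36.5°):
Solar longitude: λ_s = 360° × (220 − 80)/365.25 = 137.988°.
sin δ = sin 23.44° × sin 137.988° = 0.26624, so δ = +15.440°.
cos H₀ = −tan(+36.5°) tan(+15.440°) = -0.2044, H₀ = 1.7766 rad.
Bracket: H₀ sin φ sin δ + cos φ cos δ sin H₀ = 1.7766×0.59482×0.26624 + 0.80386×0.96391×0.97889 = 0.281351 + 0.758492 = 1.039843.
Q̄ = (S₀/π) × [bracket] = (1361/π) × 1.039843 = 450.48 W/m².
— Configuration B (φ=+36.5°):
cos H₀ = −tan(+36.5°) tan(+7.900°) = -0.1027, H₀ = 1.6737 rad.
Bracket: H₀ sin φ sin δ + cos φ cos δ sin H₀ = 1.6737×0.59482×0.13744 + 0.80386×0.99051×0.99471 = 0.136828 + 0.792019 = 0.928847.
Q̄ = (S₀/π) × [bracket] = (1361/π) × 0.928847 = 402.39 W/m².
Ratio Q̄_A / Q̄_B = 450.48 / 402.39 = 1.120.

Q̄_A / Q̄_B ≈ 1.12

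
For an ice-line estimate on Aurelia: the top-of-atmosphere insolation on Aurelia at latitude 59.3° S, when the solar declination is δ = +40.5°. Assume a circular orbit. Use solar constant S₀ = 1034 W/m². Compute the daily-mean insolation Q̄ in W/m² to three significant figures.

Q̄ ≈ 0.00 W/m²

cos H₀ = −tan(-59.3°) tan(+40.500°) = 1.4384 ≥ 1 ⇒ polar night, H₀ = 0 and Q̄ = 0.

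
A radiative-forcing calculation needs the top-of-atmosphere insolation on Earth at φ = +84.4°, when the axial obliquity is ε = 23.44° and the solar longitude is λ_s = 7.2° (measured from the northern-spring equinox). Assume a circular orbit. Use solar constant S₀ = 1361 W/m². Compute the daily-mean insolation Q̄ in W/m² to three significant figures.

Q̄ ≈ 81.6 W/m²

Solar declination: sin δ = sin ε · sin λ_s = sin 23.44° × sin 7.2° = 0.04986, so δ = +2.858°.
cos H₀ = −tan(+84.4°) tan(+2.858°) = -0.5091, H₀ = 2.1049 rad.
Bracket: H₀ sin φ sin δ + cos φ cos δ sin H₀ = 2.1049×0.99523×0.04986 + 0.09758×0.99876×0.86070 = 0.104450 + 0.083883 = 0.188333.
Q̄ = (S₀/π) × [bracket] = (1361/π) × 0.188333 = 81.59 W/m².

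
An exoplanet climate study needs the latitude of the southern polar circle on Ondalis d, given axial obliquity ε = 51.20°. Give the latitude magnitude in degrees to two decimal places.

38.80°

The polar circle is the lowest latitude that experiences at least one full rotation of continuous darkness at the northern-summer solstice; it lies at |ϕ| = 90° − ε = 90° − 51.20° = 38.80°.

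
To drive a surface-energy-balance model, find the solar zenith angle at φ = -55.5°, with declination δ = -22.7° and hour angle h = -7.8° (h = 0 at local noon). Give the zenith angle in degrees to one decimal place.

θ_z = 33.3°

cos θ_z = sin φ sin δ + cos φ cos δ cos h = 0.318035 + 0.517697 = 0.835732.
θ_z = arccos(0.835732) = 33.3°.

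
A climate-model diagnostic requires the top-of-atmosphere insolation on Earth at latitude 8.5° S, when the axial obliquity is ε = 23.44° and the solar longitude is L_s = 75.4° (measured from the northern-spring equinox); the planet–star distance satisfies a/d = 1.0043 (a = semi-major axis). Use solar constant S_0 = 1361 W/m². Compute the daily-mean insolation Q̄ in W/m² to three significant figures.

Solar declination: sin δ = sin ε · sin L_s = sin 23.44° × sin 75.4° = 0.38494, so δ = +22.640°.
cos h₀ = −tan(-8.5°) tan(+22.640°) = 0.0623, h₀ = 1.5084 rad.
Bracket: h₀ sin ϕ sin δ + cos ϕ cos δ sin h₀ = 1.5084×-0.14781×0.38494 + 0.98902×0.92294×0.99806 = -0.085825 + 0.911035 = 0.825210.
Inverse-square distance factor (a/d)² = 1.0043² = 1.008618.
Q̄ = (S_0/π) × 1.008618 × [bracket] = (1361/π) × 1.008618 × 0.825210 = 360.6 W/m².

Q̄ ≈ 361 W/m²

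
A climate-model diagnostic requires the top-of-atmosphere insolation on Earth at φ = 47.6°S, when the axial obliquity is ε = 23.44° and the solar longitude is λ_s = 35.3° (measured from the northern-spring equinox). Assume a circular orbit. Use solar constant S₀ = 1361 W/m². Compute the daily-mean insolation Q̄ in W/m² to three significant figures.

Solar declination: sin δ = sin ε · sin λ_s = sin 23.44° × sin 35.3° = 0.22987, so δ = +13.289°.
cos H₀ = −tan(-47.6°) tan(+13.289°) = 0.2587, H₀ = 1.3092 rad.
Bracket: H₀ sin φ sin δ + cos φ cos δ sin H₀ = 1.3092×-0.73846×0.22987 + 0.67430×0.97322×0.96597 = -0.222236 + 0.633910 = 0.411674.
Q̄ = (S₀/π) × [bracket] = (1361/π) × 0.411674 = 178.3 W/m².

Q̄ ≈ 178 W/m²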